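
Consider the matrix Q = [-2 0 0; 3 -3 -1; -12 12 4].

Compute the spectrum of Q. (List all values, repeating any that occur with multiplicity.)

-2, 0, 1

The characteristic polynomial is p(λ) = det(λI - Q).
Expanding the 3×3 determinant: p(λ) = λ^3 + λ^2 - 2λ.
Try λ = 1: p(1) = 0, so 1 is a root.
Factor out (λ - 1): p(λ) = (λ - 1)·(λ^2 + 2λ).
The quadratic factors as (λ + 2)·λ.
Eigenvalues: -2, 0, 1.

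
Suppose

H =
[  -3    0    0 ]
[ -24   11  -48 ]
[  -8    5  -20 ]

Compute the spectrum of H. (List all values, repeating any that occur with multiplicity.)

-5, -4, -3

Compute the characteristic polynomial p(t) = det(tI - H).
Expanding the 3×3 determinant: p(t) = t^3 + 12t^2 + 47t + 60.
Rational-root test: t = -4 gives p(-4) = 0.
Dividing by (t + 4) leaves t^2 + 8t + 15.
The quadratic factors as (t + 5)·(t + 3).
Eigenvalues: -5, -4, -3.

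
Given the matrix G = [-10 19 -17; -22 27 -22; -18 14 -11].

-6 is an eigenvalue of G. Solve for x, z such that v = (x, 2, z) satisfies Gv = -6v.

1, 2

We need (G + 6I)v = 0.
G + 6I = [[-4, 19, -17], [-22, 33, -22], [-18, 14, -5]].
Row 1: (-4)·x + (19)·2 + (-17)·z = 0
Row 2: (-22)·x + (33)·2 + (-22)·z = 0
Row 3: (-18)·x + (14)·2 + (-5)·z = 0
Solving gives x = 1, z = 2.
Check: G·(1, 2, 2) = (-6, -12, -12) = -6·(1, 2, 2).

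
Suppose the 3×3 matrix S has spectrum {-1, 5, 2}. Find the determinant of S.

-10

det(S) is the product of the eigenvalues: (-1) · (5) · (2) = -10.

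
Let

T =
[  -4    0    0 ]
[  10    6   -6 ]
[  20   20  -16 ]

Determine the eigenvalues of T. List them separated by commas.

-6, -4, -4

Set up det(λI - T) = 0.
Cofactor expansion gives p(λ) = λ^3 + 14λ^2 + 64λ + 96.
Rational-root test: λ = -6 gives p(-6) = 0.
Factor out (λ + 6): p(λ) = (λ + 6)·(λ^2 + 8λ + 16).
The quadratic factor is (λ + 4)^2.
Eigenvalues: -6, -4, -4.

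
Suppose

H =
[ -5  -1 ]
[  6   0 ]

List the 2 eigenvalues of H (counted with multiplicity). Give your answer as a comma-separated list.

det(H - lambda·I) = (-5 - lambda)(0 - lambda) - (-1)·(6) = lambda^2 + 5·lambda + 6.
This factors as (lambda + 3)·(lambda + 2) = 0.
Eigenvalues: -3, -2.

-3, -2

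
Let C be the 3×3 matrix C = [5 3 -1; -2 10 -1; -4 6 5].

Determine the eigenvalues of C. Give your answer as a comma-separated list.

6, 7, 7

Set up det(rI - C) = 0.
Expanding along the first row, p(r) = r^3 - 20r^2 + 133r - 294.
Rational-root test: r = 6 gives p(6) = 0.
Dividing by (r - 6) leaves r^2 - 14r + 49.
The quadratic factor is (r - 7)^2.
Eigenvalues: 6, 7, 7.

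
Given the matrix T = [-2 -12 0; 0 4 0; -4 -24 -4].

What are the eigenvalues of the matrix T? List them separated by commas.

The characteristic polynomial is p(s) = det(sI - T).
Expanding along the first row, p(s) = s^3 + 2s^2 - 16s - 32.
Try s = 4: p(4) = 0, so 4 is a root.
Dividing by (s - 4) leaves s^2 + 6s + 8.
The quadratic factors as (s + 4)·(s + 2).
Eigenvalues: -4, -2, 4.

-4, -2, 4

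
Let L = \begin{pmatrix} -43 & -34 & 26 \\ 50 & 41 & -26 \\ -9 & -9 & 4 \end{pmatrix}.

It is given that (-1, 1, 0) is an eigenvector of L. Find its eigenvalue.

Compute Lv: L·(-1, 1, 0) = (9, -9, 0).
Since Lv = λv, compare component 1: 9 = λ·-1, so λ = -9.

-9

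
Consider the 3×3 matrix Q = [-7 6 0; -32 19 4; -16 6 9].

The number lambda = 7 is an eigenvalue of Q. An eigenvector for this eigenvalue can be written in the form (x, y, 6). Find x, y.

6, 14

We need (Q - 7I)v = 0.
Q - 7I = [[-14, 6, 0], [-32, 12, 4], [-16, 6, 2]].
Row 1: (-14)·x + (6)·y + (0)·6 = 0
Row 2: (-32)·x + (12)·y + (4)·6 = 0
Row 3: (-16)·x + (6)·y + (2)·6 = 0
Solving gives x = 6, y = 14.
Check: Q·(6, 14, 6) = (42, 98, 42) = 7·(6, 14, 6).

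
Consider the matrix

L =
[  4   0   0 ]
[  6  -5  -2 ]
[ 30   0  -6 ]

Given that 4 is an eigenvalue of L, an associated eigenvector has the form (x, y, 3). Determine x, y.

1, 0

We need (L - 4I)v = 0.
L - 4I = [[0, 0, 0], [6, -9, -2], [30, 0, -10]].
Row 1: (0)·x + (0)·y + (0)·3 = 0
Row 2: (6)·x + (-9)·y + (-2)·3 = 0
Row 3: (30)·x + (0)·y + (-10)·3 = 0
Solving gives x = 1, y = 0.
Check: L·(1, 0, 3) = (4, 0, 12) = 4·(1, 0, 3).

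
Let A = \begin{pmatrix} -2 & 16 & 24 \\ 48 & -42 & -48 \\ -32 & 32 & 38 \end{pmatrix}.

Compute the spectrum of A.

-10, -2, 6

The characteristic polynomial is p(lambda) = det(lambda·I - A).
Expanding along the first row, p(lambda) = lambda^3 + 6·lambda^2 - 52·lambda - 120.
Try lambda = -2: p(-2) = 0, so -2 is a root.
Dividing by (lambda + 2) leaves lambda^2 + 4·lambda - 60.
The quadratic factors as (lambda + 10)·(lambda - 6).
Eigenvalues: -10, -2, 6.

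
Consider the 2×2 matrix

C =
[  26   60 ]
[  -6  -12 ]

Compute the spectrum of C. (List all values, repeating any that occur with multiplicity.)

det(C - lambda·I) = (26 - lambda)(-12 - lambda) - (60)·(-6) = lambda^2 - 14·lambda + 48.
This factors as (lambda - 6)·(lambda - 8) = 0.
Eigenvalues: 6, 8.

6, 8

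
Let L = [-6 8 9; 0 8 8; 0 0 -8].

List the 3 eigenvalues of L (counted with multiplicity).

-8, -6, 8

L is upper triangular, so its eigenvalues are the diagonal entries.
Diagonal: -6, 8, -8.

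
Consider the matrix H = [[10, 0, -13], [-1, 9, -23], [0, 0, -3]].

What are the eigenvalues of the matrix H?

Set up det(sI - H) = 0.
Expanding along the first row, p(s) = s^3 - 16s^2 + 33s + 270.
Since p(9) = 0, s = 9 is a root.
Factor out (s - 9): p(s) = (s - 9)·(s^2 - 7s - 30).
The quadratic factors as (s + 3)·(s - 10).
Eigenvalues: -3, 9, 10.

-3, 9, 10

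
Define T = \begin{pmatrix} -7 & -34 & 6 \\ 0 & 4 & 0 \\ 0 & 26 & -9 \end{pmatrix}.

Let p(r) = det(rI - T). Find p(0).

-252

p(0) = det(0·I − T) = det(−T) = (−1)^3·det(T).
det(T) = 252, so p(0) = -252.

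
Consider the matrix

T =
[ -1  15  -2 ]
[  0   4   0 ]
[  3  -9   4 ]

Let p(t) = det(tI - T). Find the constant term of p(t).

p(t) = t^3 - 7t^2 + 14t - 8.
The constant term is -8.

-8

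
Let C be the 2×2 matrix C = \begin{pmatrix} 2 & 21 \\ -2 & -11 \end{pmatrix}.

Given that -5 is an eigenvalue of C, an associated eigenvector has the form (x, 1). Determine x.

We need (C + 5I)v = 0.
C + 5I = [[7, 21], [-2, -6]].
Row 1: (7)·x + (21)·1 = 0
Row 2: (-2)·x + (-6)·1 = 0
Solving gives x = -3.
Check: C·(-3, 1) = (15, -5) = -5·(-3, 1).

-3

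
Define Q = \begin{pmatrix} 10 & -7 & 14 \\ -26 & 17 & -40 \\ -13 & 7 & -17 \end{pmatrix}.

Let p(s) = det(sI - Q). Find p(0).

p(0) = det(0·I − Q) = det(−Q) = (−1)^3·det(Q).
det(Q) = -90, so p(0) = 90.

90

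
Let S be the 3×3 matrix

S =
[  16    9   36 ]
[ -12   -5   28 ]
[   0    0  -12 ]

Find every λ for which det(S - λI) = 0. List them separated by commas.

Compute the characteristic polynomial p(λ) = det(λI - S).
Cofactor expansion gives p(λ) = λ^3 + λ^2 - 104λ + 336.
Try λ = 4: p(4) = 0, so 4 is a root.
Dividing by (λ - 4) leaves λ^2 + 5λ - 84.
The quadratic factors as (λ + 12)·(λ - 7).
Eigenvalues: -12, 4, 7.

-12, 4, 7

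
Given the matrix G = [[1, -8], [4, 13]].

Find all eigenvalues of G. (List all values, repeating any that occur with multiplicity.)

5, 9

det(G - μI) = (1 - μ)(13 - μ) - (-8)·(4) = μ^2 - 14μ + 45.
This factors as (μ - 5)·(μ - 9) = 0.
Eigenvalues: 5, 9.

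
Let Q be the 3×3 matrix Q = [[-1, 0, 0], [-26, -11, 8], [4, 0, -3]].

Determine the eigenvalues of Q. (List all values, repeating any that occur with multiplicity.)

Set up det(lambda·I - Q) = 0.
Expanding along the first row, p(lambda) = lambda^3 + 15·lambda^2 + 47·lambda + 33.
Rational-root test: lambda = -1 gives p(-1) = 0.
Factor out (lambda + 1): p(lambda) = (lambda + 1)·(lambda^2 + 14·lambda + 33).
The quadratic factors as (lambda + 11)·(lambda + 3).
Eigenvalues: -11, -3, -1.

-11, -3, -1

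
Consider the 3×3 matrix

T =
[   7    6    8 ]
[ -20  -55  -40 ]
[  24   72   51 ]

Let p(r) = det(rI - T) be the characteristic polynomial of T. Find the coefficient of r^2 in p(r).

-3

The coefficient of r^2 of det(rI - T) is −trace(T).
trace(T) = (7) + (-55) + (51) = 3, so the coefficient is -3.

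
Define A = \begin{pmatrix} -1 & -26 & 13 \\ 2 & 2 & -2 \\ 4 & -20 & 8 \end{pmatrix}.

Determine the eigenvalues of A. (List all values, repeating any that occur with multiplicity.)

-2, -1, 12

Compute the characteristic polynomial p(lambda) = det(lambda·I - A).
Expanding along the first row, p(lambda) = lambda^3 - 9·lambda^2 - 34·lambda - 24.
Since p(-1) = 0, lambda = -1 is a root.
Factor out (lambda + 1): p(lambda) = (lambda + 1)·(lambda^2 - 10·lambda - 24).
The quadratic factors as (lambda + 2)·(lambda - 12).
Eigenvalues: -2, -1, 12.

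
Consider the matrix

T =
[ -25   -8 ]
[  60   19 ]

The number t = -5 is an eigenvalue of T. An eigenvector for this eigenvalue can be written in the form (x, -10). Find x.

4

We need (T + 5I)v = 0.
T + 5I = [[-20, -8], [60, 24]].
Row 1: (-20)·x + (-8)·-10 = 0
Row 2: (60)·x + (24)·-10 = 0
Solving gives x = 4.
Check: T·(4, -10) = (-20, 50) = -5·(4, -10).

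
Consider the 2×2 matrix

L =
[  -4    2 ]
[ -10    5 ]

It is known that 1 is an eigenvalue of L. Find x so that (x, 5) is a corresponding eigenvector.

2

We need (L - 1I)v = 0.
L - 1I = [[-5, 2], [-10, 4]].
Row 1: (-5)·x + (2)·5 = 0
Row 2: (-10)·x + (4)·5 = 0
Solving gives x = 2.
Check: L·(2, 5) = (2, 5) = 1·(2, 5).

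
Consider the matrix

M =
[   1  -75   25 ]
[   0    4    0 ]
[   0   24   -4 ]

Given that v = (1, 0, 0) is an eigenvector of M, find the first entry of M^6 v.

First find the eigenvalue: Mv = (1, 0, 0) = 1·(1, 0, 0), so λ = 1.
Then M^6 v = λ^6·v = 1^6·(1, 0, 0) = 1·(1, 0, 0) = (1, 0, 0).

1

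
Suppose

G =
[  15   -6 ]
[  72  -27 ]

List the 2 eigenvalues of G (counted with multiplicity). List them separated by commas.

-9, -3

det(G - λI) = (15 - λ)(-27 - λ) - (-6)·(72) = λ^2 + 12λ + 27.
This factors as (λ + 9)·(λ + 3) = 0.
Eigenvalues: -9, -3.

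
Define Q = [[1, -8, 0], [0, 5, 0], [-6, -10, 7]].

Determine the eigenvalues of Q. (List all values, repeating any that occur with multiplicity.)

1, 5, 7

The characteristic polynomial is p(μ) = det(μI - Q).
Expanding the 3×3 determinant: p(μ) = μ^3 - 13μ^2 + 47μ - 35.
Rational-root test: μ = 1 gives p(1) = 0.
Dividing by (μ - 1) leaves μ^2 - 12μ + 35.
The quadratic factors as (μ - 5)·(μ - 7).
Eigenvalues: 1, 5, 7.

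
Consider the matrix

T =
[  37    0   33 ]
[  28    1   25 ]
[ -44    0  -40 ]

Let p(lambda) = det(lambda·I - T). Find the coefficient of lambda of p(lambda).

p(lambda) = lambda^3 + 2·lambda^2 - 31·lambda + 28.
The coefficient of lambda is -31.

-31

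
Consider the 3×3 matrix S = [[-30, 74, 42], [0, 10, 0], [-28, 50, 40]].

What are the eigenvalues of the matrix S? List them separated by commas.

-2, 10, 12

The characteristic polynomial is p(s) = det(sI - S).
Cofactor expansion gives p(s) = s^3 - 20s^2 + 76s + 240.
Since p(12) = 0, s = 12 is a root.
Factor out (s - 12): p(s) = (s - 12)·(s^2 - 8s - 20).
The quadratic factors as (s + 2)·(s - 10).
Eigenvalues: -2, 10, 12.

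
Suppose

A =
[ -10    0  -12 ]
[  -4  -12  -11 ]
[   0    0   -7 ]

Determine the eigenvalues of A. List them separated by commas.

The characteristic polynomial is p(μ) = det(μI - A).
Expanding the 3×3 determinant: p(μ) = μ^3 + 29μ^2 + 274μ + 840.
Since p(-7) = 0, μ = -7 is a root.
Dividing by (μ + 7) leaves μ^2 + 22μ + 120.
The quadratic factors as (μ + 12)·(μ + 10).
Eigenvalues: -12, -10, -7.

-12, -10, -7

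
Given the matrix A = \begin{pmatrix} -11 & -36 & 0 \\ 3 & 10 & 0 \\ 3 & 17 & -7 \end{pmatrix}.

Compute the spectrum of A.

-7, -2, 1

Set up det(λI - A) = 0.
Expanding along the first row, p(λ) = λ^3 + 8λ^2 + 5λ - 14.
Rational-root test: λ = 1 gives p(1) = 0.
Factor out (λ - 1): p(λ) = (λ - 1)·(λ^2 + 9λ + 14).
The quadratic factors as (λ + 7)·(λ + 2).
Eigenvalues: -7, -2, 1.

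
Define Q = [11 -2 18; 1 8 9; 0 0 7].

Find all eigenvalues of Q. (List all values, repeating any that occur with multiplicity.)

7, 9, 10

Compute the characteristic polynomial p(λ) = det(λI - Q).
Cofactor expansion gives p(λ) = λ^3 - 26λ^2 + 223λ - 630.
Try λ = 9: p(9) = 0, so 9 is a root.
Dividing by (λ - 9) leaves λ^2 - 17λ + 70.
The quadratic factors as (λ - 7)·(λ - 10).
Eigenvalues: 7, 9, 10.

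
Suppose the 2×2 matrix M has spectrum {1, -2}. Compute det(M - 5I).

28

If M has eigenvalues 1, -2, then M - 5I has eigenvalues -4, -7.
det(M - 5I) = (-4) · (-7) = 28.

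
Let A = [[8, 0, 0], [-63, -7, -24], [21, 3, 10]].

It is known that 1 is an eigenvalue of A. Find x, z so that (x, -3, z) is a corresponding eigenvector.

We need (A - 1I)v = 0.
A - 1I = [[7, 0, 0], [-63, -8, -24], [21, 3, 9]].
Row 1: (7)·x + (0)·-3 + (0)·z = 0
Row 2: (-63)·x + (-8)·-3 + (-24)·z = 0
Row 3: (21)·x + (3)·-3 + (9)·z = 0
Solving gives x = 0, z = 1.
Check: A·(0, -3, 1) = (0, -3, 1) = 1·(0, -3, 1).

0, 1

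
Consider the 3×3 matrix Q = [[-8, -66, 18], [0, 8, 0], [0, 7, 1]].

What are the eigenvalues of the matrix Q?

-8, 1, 8

The characteristic polynomial is p(t) = det(tI - Q).
Cofactor expansion gives p(t) = t^3 - t^2 - 64t + 64.
Try t = -8: p(-8) = 0, so -8 is a root.
Factor out (t + 8): p(t) = (t + 8)·(t^2 - 9t + 8).
The quadratic factors as (t - 1)·(t - 8).
Eigenvalues: -8, 1, 8.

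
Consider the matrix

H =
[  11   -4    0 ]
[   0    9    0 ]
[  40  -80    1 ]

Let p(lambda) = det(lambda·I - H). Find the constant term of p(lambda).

-99

p(lambda) = lambda^3 - 21·lambda^2 + 119·lambda - 99.
The constant term is -99.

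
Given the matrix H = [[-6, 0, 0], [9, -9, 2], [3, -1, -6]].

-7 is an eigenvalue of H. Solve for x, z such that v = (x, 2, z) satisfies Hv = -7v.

0, 2

We need (H + 7I)v = 0.
H + 7I = [[1, 0, 0], [9, -2, 2], [3, -1, 1]].
Row 1: (1)·x + (0)·2 + (0)·z = 0
Row 2: (9)·x + (-2)·2 + (2)·z = 0
Row 3: (3)·x + (-1)·2 + (1)·z = 0
Solving gives x = 0, z = 2.
Check: H·(0, 2, 2) = (0, -14, -14) = -7·(0, 2, 2).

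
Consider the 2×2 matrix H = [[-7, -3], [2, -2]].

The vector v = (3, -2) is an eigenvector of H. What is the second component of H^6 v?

First find the eigenvalue: Hv = (-15, 10) = -5·(3, -2), so λ = -5.
Then H^6 v = λ^6·v = (-5)^6·(3, -2) = 15625·(3, -2) = (46875, -31250).

-31250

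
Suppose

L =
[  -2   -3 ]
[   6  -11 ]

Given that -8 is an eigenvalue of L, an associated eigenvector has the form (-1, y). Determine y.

-2

We need (L + 8I)v = 0.
L + 8I = [[6, -3], [6, -3]].
Row 1: (6)·-1 + (-3)·y = 0
Row 2: (6)·-1 + (-3)·y = 0
Solving gives y = -2.
Check: L·(-1, -2) = (8, 16) = -8·(-1, -2).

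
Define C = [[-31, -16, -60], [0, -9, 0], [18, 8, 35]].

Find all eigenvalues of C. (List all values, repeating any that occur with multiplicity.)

-9, -1, 5

Compute the characteristic polynomial p(λ) = det(λI - C).
Cofactor expansion gives p(λ) = λ^3 + 5λ^2 - 41λ - 45.
Try λ = -1: p(-1) = 0, so -1 is a root.
Dividing by (λ + 1) leaves λ^2 + 4λ - 45.
The quadratic factors as (λ + 9)·(λ - 5).
Eigenvalues: -9, -1, 5.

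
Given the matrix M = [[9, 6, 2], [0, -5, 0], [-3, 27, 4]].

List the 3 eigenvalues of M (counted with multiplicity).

-5, 6, 7

Set up det(μI - M) = 0.
Expanding the 3×3 determinant: p(μ) = μ^3 - 8μ^2 - 23μ + 210.
Try μ = -5: p(-5) = 0, so -5 is a root.
Dividing by (μ + 5) leaves μ^2 - 13μ + 42.
The quadratic factors as (μ - 6)·(μ - 7).
Eigenvalues: -5, 6, 7.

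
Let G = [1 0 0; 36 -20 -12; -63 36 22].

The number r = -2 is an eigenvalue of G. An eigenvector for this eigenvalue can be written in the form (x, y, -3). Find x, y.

0, 2

We need (G + 2I)v = 0.
G + 2I = [[3, 0, 0], [36, -18, -12], [-63, 36, 24]].
Row 1: (3)·x + (0)·y + (0)·-3 = 0
Row 2: (36)·x + (-18)·y + (-12)·-3 = 0
Row 3: (-63)·x + (36)·y + (24)·-3 = 0
Solving gives x = 0, y = 2.
Check: G·(0, 2, -3) = (0, -4, 6) = -2·(0, 2, -3).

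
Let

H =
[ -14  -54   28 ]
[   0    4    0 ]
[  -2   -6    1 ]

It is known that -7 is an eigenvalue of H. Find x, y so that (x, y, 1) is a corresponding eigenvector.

We need (H + 7I)v = 0.
H + 7I = [[-7, -54, 28], [0, 11, 0], [-2, -6, 8]].
Row 1: (-7)·x + (-54)·y + (28)·1 = 0
Row 2: (0)·x + (11)·y + (0)·1 = 0
Row 3: (-2)·x + (-6)·y + (8)·1 = 0
Solving gives x = 4, y = 0.
Check: H·(4, 0, 1) = (-28, 0, -7) = -7·(4, 0, 1).

4, 0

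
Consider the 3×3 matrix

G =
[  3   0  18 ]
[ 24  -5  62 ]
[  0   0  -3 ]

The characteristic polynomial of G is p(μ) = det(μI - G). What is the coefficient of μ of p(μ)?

-9

p(μ) = μ^3 + 5μ^2 - 9μ - 45.
The coefficient of μ is -9.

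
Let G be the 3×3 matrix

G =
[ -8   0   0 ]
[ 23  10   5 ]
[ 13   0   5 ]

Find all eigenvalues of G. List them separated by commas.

-8, 5, 10

The characteristic polynomial is p(r) = det(rI - G).
Expanding the 3×3 determinant: p(r) = r^3 - 7r^2 - 70r + 400.
Since p(5) = 0, r = 5 is a root.
Dividing by (r - 5) leaves r^2 - 2r - 80.
The quadratic factors as (r + 8)·(r - 10).
Eigenvalues: -8, 5, 10.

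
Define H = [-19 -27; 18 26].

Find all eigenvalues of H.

det(H - tI) = (-19 - t)(26 - t) - (-27)·(18) = t^2 - 7t - 8.
This factors as (t + 1)·(t - 8) = 0.
Eigenvalues: -1, 8.

-1, 8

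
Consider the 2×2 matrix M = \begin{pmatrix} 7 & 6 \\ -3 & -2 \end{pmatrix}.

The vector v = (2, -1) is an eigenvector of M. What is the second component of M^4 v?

First find the eigenvalue: Mv = (8, -4) = 4·(2, -1), so λ = 4.
Then M^4 v = λ^4·v = 4^4·(2, -1) = 256·(2, -1) = (512, -256).

-256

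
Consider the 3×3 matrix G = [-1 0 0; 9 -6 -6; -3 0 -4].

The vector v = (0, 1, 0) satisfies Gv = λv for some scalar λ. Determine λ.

Compute Gv: G·(0, 1, 0) = (0, -6, 0).
Since Gv = λv, compare component 2: -6 = λ·1, so λ = -6.

-6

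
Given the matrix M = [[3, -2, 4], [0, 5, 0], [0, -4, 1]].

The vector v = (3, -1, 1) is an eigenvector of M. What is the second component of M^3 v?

-125

First find the eigenvalue: Mv = (15, -5, 5) = 5·(3, -1, 1), so λ = 5.
Then M^3 v = λ^3·v = 5^3·(3, -1, 1) = 125·(3, -1, 1) = (375, -125, 125).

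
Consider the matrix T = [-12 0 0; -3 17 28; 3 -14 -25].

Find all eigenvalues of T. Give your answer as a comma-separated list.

The characteristic polynomial is p(λ) = det(λI - T).
Cofactor expansion gives p(λ) = λ^3 + 20λ^2 + 63λ - 396.
Since p(3) = 0, λ = 3 is a root.
Dividing by (λ - 3) leaves λ^2 + 23λ + 132.
The quadratic factors as (λ + 12)·(λ + 11).
Eigenvalues: -12, -11, 3.

-12, -11, 3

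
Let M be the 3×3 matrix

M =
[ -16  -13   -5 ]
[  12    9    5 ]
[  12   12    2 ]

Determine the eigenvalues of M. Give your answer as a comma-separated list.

-4, -3, 2

Compute the characteristic polynomial p(λ) = det(λI - M).
Expanding along the first row, p(λ) = λ^3 + 5λ^2 - 2λ - 24.
Try λ = -3: p(-3) = 0, so -3 is a root.
Dividing by (λ + 3) leaves λ^2 + 2λ - 8.
The quadratic factors as (λ + 4)·(λ - 2).
Eigenvalues: -4, -3, 2.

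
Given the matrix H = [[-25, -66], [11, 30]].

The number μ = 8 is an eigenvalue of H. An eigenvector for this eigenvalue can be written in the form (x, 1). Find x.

We need (H - 8I)v = 0.
H - 8I = [[-33, -66], [11, 22]].
Row 1: (-33)·x + (-66)·1 = 0
Row 2: (11)·x + (22)·1 = 0
Solving gives x = -2.
Check: H·(-2, 1) = (-16, 8) = 8·(-2, 1).

-2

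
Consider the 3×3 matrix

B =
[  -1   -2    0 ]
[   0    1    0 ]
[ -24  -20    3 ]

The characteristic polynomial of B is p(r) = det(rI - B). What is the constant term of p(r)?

3

p(r) = r^3 - 3r^2 - r + 3.
The constant term is 3.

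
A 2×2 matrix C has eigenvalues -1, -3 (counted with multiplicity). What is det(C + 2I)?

-1

If C has eigenvalues -1, -3, then C + 2I has eigenvalues 1, -1.
det(C + 2I) = (1) · (-1) = -1.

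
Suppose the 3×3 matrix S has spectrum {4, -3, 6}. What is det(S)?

-72

det(S) is the product of the eigenvalues: (4) · (-3) · (6) = -72.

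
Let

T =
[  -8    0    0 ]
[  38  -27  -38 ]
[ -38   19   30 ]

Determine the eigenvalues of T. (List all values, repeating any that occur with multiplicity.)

-8, -8, 11

Set up det(λI - T) = 0.
Expanding the 3×3 determinant: p(λ) = λ^3 + 5λ^2 - 112λ - 704.
Rational-root test: λ = -8 gives p(-8) = 0.
Dividing by (λ + 8) leaves λ^2 - 3λ - 88.
The quadratic factors as (λ + 8)·(λ - 11).
Eigenvalues: -8, -8, 11.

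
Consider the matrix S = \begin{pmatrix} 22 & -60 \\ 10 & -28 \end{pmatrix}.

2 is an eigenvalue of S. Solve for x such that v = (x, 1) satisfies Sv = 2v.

We need (S - 2I)v = 0.
S - 2I = [[20, -60], [10, -30]].
Row 1: (20)·x + (-60)·1 = 0
Row 2: (10)·x + (-30)·1 = 0
Solving gives x = 3.
Check: S·(3, 1) = (6, 2) = 2·(3, 1).

3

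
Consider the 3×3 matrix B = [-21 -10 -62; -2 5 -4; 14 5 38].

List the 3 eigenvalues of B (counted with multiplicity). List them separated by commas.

Set up det(λI - B) = 0.
Expanding the 3×3 determinant: p(λ) = λ^3 - 22λ^2 + 155λ - 350.
Since p(5) = 0, λ = 5 is a root.
Dividing by (λ - 5) leaves λ^2 - 17λ + 70.
The quadratic factors as (λ - 7)·(λ - 10).
Eigenvalues: 5, 7, 10.

5, 7, 10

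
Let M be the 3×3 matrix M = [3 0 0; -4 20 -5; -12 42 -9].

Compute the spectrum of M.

3, 5, 6

The characteristic polynomial is p(μ) = det(μI - M).
Expanding along the first row, p(μ) = μ^3 - 14μ^2 + 63μ - 90.
Since p(6) = 0, μ = 6 is a root.
Factor out (μ - 6): p(μ) = (μ - 6)·(μ^2 - 8μ + 15).
The quadratic factors as (μ - 3)·(μ - 5).
Eigenvalues: 3, 5, 6.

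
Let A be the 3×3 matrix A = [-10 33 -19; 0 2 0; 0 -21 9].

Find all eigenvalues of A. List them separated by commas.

-10, 2, 9

The characteristic polynomial is p(t) = det(tI - A).
Cofactor expansion gives p(t) = t^3 - t^2 - 92t + 180.
Since p(2) = 0, t = 2 is a root.
Factor out (t - 2): p(t) = (t - 2)·(t^2 + t - 90).
The quadratic factors as (t + 10)·(t - 9).
Eigenvalues: -10, 2, 9.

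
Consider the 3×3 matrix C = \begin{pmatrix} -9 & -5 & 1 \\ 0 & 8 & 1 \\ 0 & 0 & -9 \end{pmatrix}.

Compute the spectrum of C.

-9, -9, 8

C is upper triangular, so its eigenvalues are the diagonal entries.
Diagonal: -9, 8, -9.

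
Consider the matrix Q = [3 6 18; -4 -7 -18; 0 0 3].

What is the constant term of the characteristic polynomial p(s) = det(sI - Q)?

-9

p(0) = det(0·I − Q) = det(−Q) = (−1)^3·det(Q).
det(Q) = 9, so p(0) = -9.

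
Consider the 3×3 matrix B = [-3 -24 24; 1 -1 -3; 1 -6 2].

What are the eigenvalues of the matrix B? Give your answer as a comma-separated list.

-4, -3, 5

The characteristic polynomial is p(lambda) = det(lambda·I - B).
Expanding the 3×3 determinant: p(lambda) = lambda^3 + 2·lambda^2 - 23·lambda - 60.
Try lambda = -4: p(-4) = 0, so -4 is a root.
Factor out (lambda + 4): p(lambda) = (lambda + 4)·(lambda^2 - 2·lambda - 15).
The quadratic factors as (lambda + 3)·(lambda - 5).
Eigenvalues: -4, -3, 5.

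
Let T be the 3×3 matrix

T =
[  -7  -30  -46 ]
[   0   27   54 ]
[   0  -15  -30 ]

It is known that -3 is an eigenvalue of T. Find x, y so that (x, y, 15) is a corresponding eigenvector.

We need (T + 3I)v = 0.
T + 3I = [[-4, -30, -46], [0, 30, 54], [0, -15, -27]].
Row 1: (-4)·x + (-30)·y + (-46)·15 = 0
Row 2: (0)·x + (30)·y + (54)·15 = 0
Row 3: (0)·x + (-15)·y + (-27)·15 = 0
Solving gives x = 30, y = -27.
Check: T·(30, -27, 15) = (-90, 81, -45) = -3·(30, -27, 15).

30, -27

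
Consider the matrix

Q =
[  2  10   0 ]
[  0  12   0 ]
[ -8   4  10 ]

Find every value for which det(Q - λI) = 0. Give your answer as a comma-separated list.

2, 10, 12

Compute the characteristic polynomial p(lambda) = det(lambda·I - Q).
Expanding along the first row, p(lambda) = lambda^3 - 24·lambda^2 + 164·lambda - 240.
Rational-root test: lambda = 10 gives p(10) = 0.
Factor out (lambda - 10): p(lambda) = (lambda - 10)·(lambda^2 - 14·lambda + 24).
The quadratic factors as (lambda - 2)·(lambda - 12).
Eigenvalues: 2, 10, 12.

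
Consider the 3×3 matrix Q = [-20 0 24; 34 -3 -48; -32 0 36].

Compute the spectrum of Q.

Compute the characteristic polynomial p(lambda) = det(lambda·I - Q).
Expanding along the first row, p(lambda) = lambda^3 - 13·lambda^2 + 144.
Rational-root test: lambda = 4 gives p(4) = 0.
Dividing by (lambda - 4) leaves lambda^2 - 9·lambda - 36.
The quadratic factors as (lambda + 3)·(lambda - 12).
Eigenvalues: -3, 4, 12.

-3, 4, 12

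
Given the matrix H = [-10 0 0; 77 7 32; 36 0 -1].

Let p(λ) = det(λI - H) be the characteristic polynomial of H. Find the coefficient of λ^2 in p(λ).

The coefficient of λ^2 of det(λI - H) is −trace(H).
trace(H) = (-10) + (7) + (-1) = -4, so the coefficient is 4.

4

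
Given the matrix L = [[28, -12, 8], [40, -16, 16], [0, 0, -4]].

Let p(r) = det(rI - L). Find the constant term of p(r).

p(r) = r^3 - 8r^2 - 16r + 128.
The constant term is 128.

128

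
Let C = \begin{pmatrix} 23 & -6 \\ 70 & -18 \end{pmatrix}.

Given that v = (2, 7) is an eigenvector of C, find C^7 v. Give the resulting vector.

First find the eigenvalue: Cv = (4, 14) = 2·(2, 7), so λ = 2.
Then C^7 v = λ^7·v = 2^7·(2, 7) = 128·(2, 7) = (256, 896).

(256, 896)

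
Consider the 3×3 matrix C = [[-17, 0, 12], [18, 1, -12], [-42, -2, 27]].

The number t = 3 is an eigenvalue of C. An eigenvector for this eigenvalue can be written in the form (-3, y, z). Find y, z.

3, -5

We need (C - 3I)v = 0.
C - 3I = [[-20, 0, 12], [18, -2, -12], [-42, -2, 24]].
Row 1: (-20)·-3 + (0)·y + (12)·z = 0
Row 2: (18)·-3 + (-2)·y + (-12)·z = 0
Row 3: (-42)·-3 + (-2)·y + (24)·z = 0
Solving gives y = 3, z = -5.
Check: C·(-3, 3, -5) = (-9, 9, -15) = 3·(-3, 3, -5).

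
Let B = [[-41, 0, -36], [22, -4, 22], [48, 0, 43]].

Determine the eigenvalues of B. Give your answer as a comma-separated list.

The characteristic polynomial is p(λ) = det(λI - B).
Expanding the 3×3 determinant: p(λ) = λ^3 + 2λ^2 - 43λ - 140.
Rational-root test: λ = 7 gives p(7) = 0.
Factor out (λ - 7): p(λ) = (λ - 7)·(λ^2 + 9λ + 20).
The quadratic factors as (λ + 5)·(λ + 4).
Eigenvalues: -5, -4, 7.

-5, -4, 7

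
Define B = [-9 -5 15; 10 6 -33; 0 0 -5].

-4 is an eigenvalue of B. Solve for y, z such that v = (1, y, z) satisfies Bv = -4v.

-1, 0

We need (B + 4I)v = 0.
B + 4I = [[-5, -5, 15], [10, 10, -33], [0, 0, -1]].
Row 1: (-5)·1 + (-5)·y + (15)·z = 0
Row 2: (10)·1 + (10)·y + (-33)·z = 0
Row 3: (0)·1 + (0)·y + (-1)·z = 0
Solving gives y = -1, z = 0.
Check: B·(1, -1, 0) = (-4, 4, 0) = -4·(1, -1, 0).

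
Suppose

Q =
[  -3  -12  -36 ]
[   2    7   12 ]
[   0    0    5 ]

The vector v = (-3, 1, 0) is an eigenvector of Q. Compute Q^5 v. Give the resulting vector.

(-3, 1, 0)

First find the eigenvalue: Qv = (-3, 1, 0) = 1·(-3, 1, 0), so λ = 1.
Then Q^5 v = λ^5·v = 1^5·(-3, 1, 0) = 1·(-3, 1, 0) = (-3, 1, 0).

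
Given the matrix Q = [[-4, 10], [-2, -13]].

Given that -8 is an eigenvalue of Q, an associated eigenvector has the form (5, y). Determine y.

-2

We need (Q + 8I)v = 0.
Q + 8I = [[4, 10], [-2, -5]].
Row 1: (4)·5 + (10)·y = 0
Row 2: (-2)·5 + (-5)·y = 0
Solving gives y = -2.
Check: Q·(5, -2) = (-40, 16) = -8·(5, -2).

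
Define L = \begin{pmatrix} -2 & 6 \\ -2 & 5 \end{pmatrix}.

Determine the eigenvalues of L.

1, 2

det(L - μI) = (-2 - μ)(5 - μ) - (6)·(-2) = μ^2 - 3μ + 2.
This factors as (μ - 1)·(μ - 2) = 0.
Eigenvalues: 1, 2.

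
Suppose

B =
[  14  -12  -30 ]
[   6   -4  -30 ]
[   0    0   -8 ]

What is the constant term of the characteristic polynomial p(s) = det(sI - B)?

128

p(0) = det(0·I − B) = det(−B) = (−1)^3·det(B).
det(B) = -128, so p(0) = 128.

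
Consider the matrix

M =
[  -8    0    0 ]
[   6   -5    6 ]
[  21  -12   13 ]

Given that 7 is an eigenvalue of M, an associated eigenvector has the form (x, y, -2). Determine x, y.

0, -1

We need (M - 7I)v = 0.
M - 7I = [[-15, 0, 0], [6, -12, 6], [21, -12, 6]].
Row 1: (-15)·x + (0)·y + (0)·-2 = 0
Row 2: (6)·x + (-12)·y + (6)·-2 = 0
Row 3: (21)·x + (-12)·y + (6)·-2 = 0
Solving gives x = 0, y = -1.
Check: M·(0, -1, -2) = (0, -7, -14) = 7·(0, -1, -2).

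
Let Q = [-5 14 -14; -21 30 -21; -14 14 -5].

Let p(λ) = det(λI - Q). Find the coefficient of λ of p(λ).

p(λ) = λ^3 - 20λ^2 + 117λ - 162.
The coefficient of λ is 117.

117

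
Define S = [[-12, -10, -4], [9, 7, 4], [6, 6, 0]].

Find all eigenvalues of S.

The characteristic polynomial is p(r) = det(rI - S).
Cofactor expansion gives p(r) = r^3 + 5r^2 + 6r.
Try r = 0: p(0) = 0, so 0 is a root.
Dividing by r leaves r^2 + 5r + 6.
The quadratic factors as (r + 3)·(r + 2).
Eigenvalues: -3, -2, 0.

-3, -2, 0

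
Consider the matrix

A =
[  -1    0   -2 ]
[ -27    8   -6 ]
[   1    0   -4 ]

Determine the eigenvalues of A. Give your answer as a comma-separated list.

-3, -2, 8

Compute the characteristic polynomial p(s) = det(sI - A).
Expanding the 3×3 determinant: p(s) = s^3 - 3s^2 - 34s - 48.
Rational-root test: s = -2 gives p(-2) = 0.
Factor out (s + 2): p(s) = (s + 2)·(s^2 - 5s - 24).
The quadratic factors as (s + 3)·(s - 8).
Eigenvalues: -3, -2, 8.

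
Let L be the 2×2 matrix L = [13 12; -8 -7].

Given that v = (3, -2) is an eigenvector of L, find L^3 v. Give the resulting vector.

(375, -250)

First find the eigenvalue: Lv = (15, -10) = 5·(3, -2), so λ = 5.
Then L^3 v = λ^3·v = 5^3·(3, -2) = 125·(3, -2) = (375, -250).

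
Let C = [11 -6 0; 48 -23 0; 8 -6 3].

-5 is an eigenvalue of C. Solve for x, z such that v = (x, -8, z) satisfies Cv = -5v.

-3, -3

We need (C + 5I)v = 0.
C + 5I = [[16, -6, 0], [48, -18, 0], [8, -6, 8]].
Row 1: (16)·x + (-6)·-8 + (0)·z = 0
Row 2: (48)·x + (-18)·-8 + (0)·z = 0
Row 3: (8)·x + (-6)·-8 + (8)·z = 0
Solving gives x = -3, z = -3.
Check: C·(-3, -8, -3) = (15, 40, 15) = -5·(-3, -8, -3).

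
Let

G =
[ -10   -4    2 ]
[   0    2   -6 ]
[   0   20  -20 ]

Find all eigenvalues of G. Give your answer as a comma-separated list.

-10, -10, -8

Set up det(μI - G) = 0.
Cofactor expansion gives p(μ) = μ^3 + 28μ^2 + 260μ + 800.
Try μ = -8: p(-8) = 0, so -8 is a root.
Factor out (μ + 8): p(μ) = (μ + 8)·(μ^2 + 20μ + 100).
The quadratic factor is (μ + 10)^2.
Eigenvalues: -10, -10, -8.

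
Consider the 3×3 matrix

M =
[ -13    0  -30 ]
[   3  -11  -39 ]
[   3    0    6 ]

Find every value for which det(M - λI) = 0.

-11, -4, -3

The characteristic polynomial is p(t) = det(tI - M).
Expanding the 3×3 determinant: p(t) = t^3 + 18t^2 + 89t + 132.
Rational-root test: t = -4 gives p(-4) = 0.
Dividing by (t + 4) leaves t^2 + 14t + 33.
The quadratic factors as (t + 11)·(t + 3).
Eigenvalues: -11, -4, -3.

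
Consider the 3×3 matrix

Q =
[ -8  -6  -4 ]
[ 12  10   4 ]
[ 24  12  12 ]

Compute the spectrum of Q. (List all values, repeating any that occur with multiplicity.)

Compute the characteristic polynomial p(μ) = det(μI - Q).
Cofactor expansion gives p(μ) = μ^3 - 14μ^2 + 64μ - 96.
Since p(6) = 0, μ = 6 is a root.
Factor out (μ - 6): p(μ) = (μ - 6)·(μ^2 - 8μ + 16).
The quadratic factor is (μ - 4)^2.
Eigenvalues: 4, 4, 6.

4, 4, 6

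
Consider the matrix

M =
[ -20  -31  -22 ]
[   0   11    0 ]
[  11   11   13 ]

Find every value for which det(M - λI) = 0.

-9, 2, 11

Set up det(μI - M) = 0.
Expanding along the first row, p(μ) = μ^3 - 4μ^2 - 95μ + 198.
Try μ = 11: p(11) = 0, so 11 is a root.
Dividing by (μ - 11) leaves μ^2 + 7μ - 18.
The quadratic factors as (μ + 9)·(μ - 2).
Eigenvalues: -9, 2, 11.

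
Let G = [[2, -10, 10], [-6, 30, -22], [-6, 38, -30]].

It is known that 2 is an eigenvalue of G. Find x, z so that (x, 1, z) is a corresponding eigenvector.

We need (G - 2I)v = 0.
G - 2I = [[0, -10, 10], [-6, 28, -22], [-6, 38, -32]].
Row 1: (0)·x + (-10)·1 + (10)·z = 0
Row 2: (-6)·x + (28)·1 + (-22)·z = 0
Row 3: (-6)·x + (38)·1 + (-32)·z = 0
Solving gives x = 1, z = 1.
Check: G·(1, 1, 1) = (2, 2, 2) = 2·(1, 1, 1).

1, 1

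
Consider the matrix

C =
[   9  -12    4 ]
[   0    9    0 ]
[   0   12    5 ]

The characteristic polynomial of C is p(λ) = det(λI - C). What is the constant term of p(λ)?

p(λ) = λ^3 - 23λ^2 + 171λ - 405.
The constant term is -405.

-405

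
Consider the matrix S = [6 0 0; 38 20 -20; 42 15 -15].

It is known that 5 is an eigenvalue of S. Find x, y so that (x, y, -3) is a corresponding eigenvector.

We need (S - 5I)v = 0.
S - 5I = [[1, 0, 0], [38, 15, -20], [42, 15, -20]].
Row 1: (1)·x + (0)·y + (0)·-3 = 0
Row 2: (38)·x + (15)·y + (-20)·-3 = 0
Row 3: (42)·x + (15)·y + (-20)·-3 = 0
Solving gives x = 0, y = -4.
Check: S·(0, -4, -3) = (0, -20, -15) = 5·(0, -4, -3).

0, -4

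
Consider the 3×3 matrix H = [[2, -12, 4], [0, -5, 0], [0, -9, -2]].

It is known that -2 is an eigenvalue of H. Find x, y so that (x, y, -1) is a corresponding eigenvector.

1, 0

We need (H + 2I)v = 0.
H + 2I = [[4, -12, 4], [0, -3, 0], [0, -9, 0]].
Row 1: (4)·x + (-12)·y + (4)·-1 = 0
Row 2: (0)·x + (-3)·y + (0)·-1 = 0
Row 3: (0)·x + (-9)·y + (0)·-1 = 0
Solving gives x = 1, y = 0.
Check: H·(1, 0, -1) = (-2, 0, 2) = -2·(1, 0, -1).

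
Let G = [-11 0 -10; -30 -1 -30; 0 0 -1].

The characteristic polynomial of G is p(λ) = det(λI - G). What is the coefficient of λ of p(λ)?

23

p(λ) = λ^3 + 13λ^2 + 23λ + 11.
The coefficient of λ is 23.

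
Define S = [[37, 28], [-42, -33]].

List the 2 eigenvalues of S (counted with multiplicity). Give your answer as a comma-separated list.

det(S - λI) = (37 - λ)(-33 - λ) - (28)·(-42) = λ^2 - 4λ - 45.
This factors as (λ + 5)·(λ - 9) = 0.
Eigenvalues: -5, 9.

-5, 9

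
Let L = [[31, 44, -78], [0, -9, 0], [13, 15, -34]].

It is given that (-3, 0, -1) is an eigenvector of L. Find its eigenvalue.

5

Compute Lv: L·(-3, 0, -1) = (-15, 0, -5).
Since Lv = λv, compare component 1: -15 = λ·-3, so λ = 5.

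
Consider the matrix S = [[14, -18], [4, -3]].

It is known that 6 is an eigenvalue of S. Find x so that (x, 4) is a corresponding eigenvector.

9

We need (S - 6I)v = 0.
S - 6I = [[8, -18], [4, -9]].
Row 1: (8)·x + (-18)·4 = 0
Row 2: (4)·x + (-9)·4 = 0
Solving gives x = 9.
Check: S·(9, 4) = (54, 24) = 6·(9, 4).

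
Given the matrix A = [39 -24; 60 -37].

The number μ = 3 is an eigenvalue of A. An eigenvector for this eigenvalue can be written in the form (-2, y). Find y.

We need (A - 3I)v = 0.
A - 3I = [[36, -24], [60, -40]].
Row 1: (36)·-2 + (-24)·y = 0
Row 2: (60)·-2 + (-40)·y = 0
Solving gives y = -3.
Check: A·(-2, -3) = (-6, -9) = 3·(-2, -3).

-3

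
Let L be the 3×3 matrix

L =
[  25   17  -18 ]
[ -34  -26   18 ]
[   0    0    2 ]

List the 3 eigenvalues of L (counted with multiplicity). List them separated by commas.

Set up det(μI - L) = 0.
Expanding along the first row, p(μ) = μ^3 - μ^2 - 74μ + 144.
Try μ = 8: p(8) = 0, so 8 is a root.
Dividing by (μ - 8) leaves μ^2 + 7μ - 18.
The quadratic factors as (μ + 9)·(μ - 2).
Eigenvalues: -9, 2, 8.

-9, 2, 8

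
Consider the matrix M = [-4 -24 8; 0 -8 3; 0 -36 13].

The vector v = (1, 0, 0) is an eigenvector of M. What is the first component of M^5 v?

First find the eigenvalue: Mv = (-4, 0, 0) = -4·(1, 0, 0), so λ = -4.
Then M^5 v = λ^5·v = (-4)^5·(1, 0, 0) = -1024·(1, 0, 0) = (-1024, 0, 0).

-1024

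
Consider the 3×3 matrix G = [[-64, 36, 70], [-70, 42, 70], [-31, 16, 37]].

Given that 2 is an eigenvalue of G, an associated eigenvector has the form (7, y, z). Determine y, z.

We need (G - 2I)v = 0.
G - 2I = [[-66, 36, 70], [-70, 40, 70], [-31, 16, 35]].
Row 1: (-66)·7 + (36)·y + (70)·z = 0
Row 2: (-70)·7 + (40)·y + (70)·z = 0
Row 3: (-31)·7 + (16)·y + (35)·z = 0
Solving gives y = 7, z = 3.
Check: G·(7, 7, 3) = (14, 14, 6) = 2·(7, 7, 3).

7, 3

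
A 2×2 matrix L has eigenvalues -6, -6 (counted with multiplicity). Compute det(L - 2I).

If L has eigenvalues -6, -6, then L - 2I has eigenvalues -8, -8.
det(L - 2I) = (-8) · (-8) = 64.

64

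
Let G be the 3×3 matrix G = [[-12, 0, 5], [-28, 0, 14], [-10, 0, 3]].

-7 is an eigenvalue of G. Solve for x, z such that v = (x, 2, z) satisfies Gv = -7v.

We need (G + 7I)v = 0.
G + 7I = [[-5, 0, 5], [-28, 7, 14], [-10, 0, 10]].
Row 1: (-5)·x + (0)·2 + (5)·z = 0
Row 2: (-28)·x + (7)·2 + (14)·z = 0
Row 3: (-10)·x + (0)·2 + (10)·z = 0
Solving gives x = 1, z = 1.
Check: G·(1, 2, 1) = (-7, -14, -7) = -7·(1, 2, 1).

1, 1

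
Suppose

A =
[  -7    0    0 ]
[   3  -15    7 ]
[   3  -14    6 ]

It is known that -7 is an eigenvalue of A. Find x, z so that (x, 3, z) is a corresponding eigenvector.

We need (A + 7I)v = 0.
A + 7I = [[0, 0, 0], [3, -8, 7], [3, -14, 13]].
Row 1: (0)·x + (0)·3 + (0)·z = 0
Row 2: (3)·x + (-8)·3 + (7)·z = 0
Row 3: (3)·x + (-14)·3 + (13)·z = 0
Solving gives x = 1, z = 3.
Check: A·(1, 3, 3) = (-7, -21, -21) = -7·(1, 3, 3).

1, 3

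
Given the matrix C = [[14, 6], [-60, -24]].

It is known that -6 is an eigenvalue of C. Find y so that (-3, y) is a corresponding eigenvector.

We need (C + 6I)v = 0.
C + 6I = [[20, 6], [-60, -18]].
Row 1: (20)·-3 + (6)·y = 0
Row 2: (-60)·-3 + (-18)·y = 0
Solving gives y = 10.
Check: C·(-3, 10) = (18, -60) = -6·(-3, 10).

10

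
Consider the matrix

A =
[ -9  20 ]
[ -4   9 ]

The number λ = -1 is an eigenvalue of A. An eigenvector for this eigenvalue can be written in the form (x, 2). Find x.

We need (A + 1I)v = 0.
A + 1I = [[-8, 20], [-4, 10]].
Row 1: (-8)·x + (20)·2 = 0
Row 2: (-4)·x + (10)·2 = 0
Solving gives x = 5.
Check: A·(5, 2) = (-5, -2) = -1·(5, 2).

5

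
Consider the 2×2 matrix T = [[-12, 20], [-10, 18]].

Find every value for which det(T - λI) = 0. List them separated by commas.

det(T - λI) = (-12 - λ)(18 - λ) - (20)·(-10) = λ^2 - 6λ - 16.
This factors as (λ + 2)·(λ - 8) = 0.
Eigenvalues: -2, 8.

-2, 8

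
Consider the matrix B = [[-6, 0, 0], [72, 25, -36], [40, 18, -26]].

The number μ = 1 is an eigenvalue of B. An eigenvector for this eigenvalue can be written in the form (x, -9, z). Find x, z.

We need (B - 1I)v = 0.
B - 1I = [[-7, 0, 0], [72, 24, -36], [40, 18, -27]].
Row 1: (-7)·x + (0)·-9 + (0)·z = 0
Row 2: (72)·x + (24)·-9 + (-36)·z = 0
Row 3: (40)·x + (18)·-9 + (-27)·z = 0
Solving gives x = 0, z = -6.
Check: B·(0, -9, -6) = (0, -9, -6) = 1·(0, -9, -6).

0, -6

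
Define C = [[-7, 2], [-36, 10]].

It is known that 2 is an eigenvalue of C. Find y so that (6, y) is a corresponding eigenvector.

We need (C - 2I)v = 0.
C - 2I = [[-9, 2], [-36, 8]].
Row 1: (-9)·6 + (2)·y = 0
Row 2: (-36)·6 + (8)·y = 0
Solving gives y = 27.
Check: C·(6, 27) = (12, 54) = 2·(6, 27).

27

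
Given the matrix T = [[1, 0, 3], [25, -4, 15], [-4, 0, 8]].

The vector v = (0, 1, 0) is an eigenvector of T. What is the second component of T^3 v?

First find the eigenvalue: Tv = (0, -4, 0) = -4·(0, 1, 0), so λ = -4.
Then T^3 v = λ^3·v = (-4)^3·(0, 1, 0) = -64·(0, 1, 0) = (0, -64, 0).

-64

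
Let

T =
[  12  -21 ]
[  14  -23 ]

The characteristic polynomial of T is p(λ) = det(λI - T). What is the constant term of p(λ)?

18

p(λ) = λ^2 + 11λ + 18.
The constant term is 18.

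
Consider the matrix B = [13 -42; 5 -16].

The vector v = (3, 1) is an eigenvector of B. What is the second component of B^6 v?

1

First find the eigenvalue: Bv = (-3, -1) = -1·(3, 1), so λ = -1.
Then B^6 v = λ^6·v = (-1)^6·(3, 1) = 1·(3, 1) = (3, 1).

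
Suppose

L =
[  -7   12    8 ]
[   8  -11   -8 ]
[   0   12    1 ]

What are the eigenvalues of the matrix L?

Compute the characteristic polynomial p(μ) = det(μI - L).
Cofactor expansion gives p(μ) = μ^3 + 17μ^2 + 59μ - 77.
Since p(-7) = 0, μ = -7 is a root.
Dividing by (μ + 7) leaves μ^2 + 10μ - 11.
The quadratic factors as (μ + 11)·(μ - 1).
Eigenvalues: -11, -7, 1.

-11, -7, 1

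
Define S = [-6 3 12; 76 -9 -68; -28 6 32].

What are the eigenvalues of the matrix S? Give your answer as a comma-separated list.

Set up det(sI - S) = 0.
Cofactor expansion gives p(s) = s^3 - 17s^2 + 90s - 144.
Try s = 3: p(3) = 0, so 3 is a root.
Dividing by (s - 3) leaves s^2 - 14s + 48.
The quadratic factors as (s - 6)·(s - 8).
Eigenvalues: 3, 6, 8.

3, 6, 8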